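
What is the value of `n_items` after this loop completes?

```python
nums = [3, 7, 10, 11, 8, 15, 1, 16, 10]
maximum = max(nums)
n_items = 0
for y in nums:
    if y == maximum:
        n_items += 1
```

Count of max value 16 in [3, 7, 10, 11, 8, 15, 1, 16, 10]
`n_items` takes the values: 0 → 1

Answer: 1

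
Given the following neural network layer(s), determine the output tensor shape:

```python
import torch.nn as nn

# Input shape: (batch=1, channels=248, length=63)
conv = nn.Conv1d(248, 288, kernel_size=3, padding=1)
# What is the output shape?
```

Input: (1, 248, 63) -> Output: (1, 288, 63)

Answer: (1, 288, 63)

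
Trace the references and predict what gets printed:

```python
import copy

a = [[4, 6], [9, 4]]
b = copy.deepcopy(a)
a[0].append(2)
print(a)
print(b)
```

Key concept: deep copy is fully independent.
Step by step:
`a = [[4, 6], [9, 4]]` → a = [[4, 6], [9, 4]]
`b = copy.deepcopy(a)` → b = [[4, 6], [9, 4]]
`a[0].append(2)` → a = [[4, 6, 2], [9, 4]]
`print(a)` → prints [[4, 6, 2], [9, 4]]
`print(b)` → prints [[4, 6], [9, 4]]

Answer:
[[4, 6, 2], [9, 4]]
[[4, 6], [9, 4]]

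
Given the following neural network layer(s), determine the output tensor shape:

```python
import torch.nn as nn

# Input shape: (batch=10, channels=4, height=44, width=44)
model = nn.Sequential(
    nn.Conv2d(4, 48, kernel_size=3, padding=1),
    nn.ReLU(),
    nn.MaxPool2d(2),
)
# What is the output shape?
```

Input: (10, 4, 44, 44) -> after Conv2d: (10, 48, 44, 44) -> after ReLU: (10, 48, 44, 44) -> Output: (10, 48, 22, 22)

Answer: (10, 48, 22, 22)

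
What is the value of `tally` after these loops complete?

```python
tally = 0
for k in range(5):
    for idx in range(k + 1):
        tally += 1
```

Triangle: 1 + 2 + ... + 5
`tally` takes the values: 0 → 1 → 2 → 3 → 4 → 5 → 6 → 7 → 8 → 9 → 10 → 11 → 12 → 13 → 14 → 15

Answer: 15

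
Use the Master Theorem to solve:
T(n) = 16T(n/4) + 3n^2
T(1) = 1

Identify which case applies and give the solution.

a=16, b=4, f(n)=3n^2. log_4(16) = 2. Since c=2 = 2, Case 2 applies: T(n) = Θ(n^log_b(a) · log n) = O(n^2 log n).

Answer: O(n^2 log n) - Case 2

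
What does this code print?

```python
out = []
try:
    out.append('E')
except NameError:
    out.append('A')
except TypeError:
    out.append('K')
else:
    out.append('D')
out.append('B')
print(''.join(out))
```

Execution trace: 'E' (try body, no exception) → 'D' (else) → 'B' (after the try/except). Output: EDB

Answer: EDB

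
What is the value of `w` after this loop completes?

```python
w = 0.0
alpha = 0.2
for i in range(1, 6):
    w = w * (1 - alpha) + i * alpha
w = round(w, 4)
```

Moving average with lr=0.2
`w` takes the values: 0.0 → 0.2 → 0.56 → 1.048 → 1.6384 → 2.31072 → 2.3107

Answer: 2.3107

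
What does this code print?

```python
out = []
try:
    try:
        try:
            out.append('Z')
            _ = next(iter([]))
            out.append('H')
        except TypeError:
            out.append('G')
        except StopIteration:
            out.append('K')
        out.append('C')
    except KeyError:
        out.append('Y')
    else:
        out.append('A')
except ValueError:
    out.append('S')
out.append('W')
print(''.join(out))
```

Execution trace: 'Z' (inner try body) → 'K' (inner except StopIteration) → 'C' (try body, no exception) → 'A' (else) → 'W' (after the try/except). Output: ZKCAW

Answer: ZKCAW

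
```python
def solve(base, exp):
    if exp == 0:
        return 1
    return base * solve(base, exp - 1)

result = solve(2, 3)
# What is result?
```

solve(2, 3) = 2 * 2 * 2 = 8

Answer: 8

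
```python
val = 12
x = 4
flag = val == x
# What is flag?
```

Trace:
`val = 12` → val = 12
`x = 4` → x = 4
`flag = val == x` → flag = False
So flag = False

Answer: False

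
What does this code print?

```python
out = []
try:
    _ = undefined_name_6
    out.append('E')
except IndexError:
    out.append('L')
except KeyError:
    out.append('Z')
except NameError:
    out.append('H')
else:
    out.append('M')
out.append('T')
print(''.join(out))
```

Execution trace: 'H' (except NameError) → 'T' (after the try/except). Output: HT

Answer: HT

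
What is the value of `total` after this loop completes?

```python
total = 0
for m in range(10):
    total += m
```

Sum of 0 to 9 = 45
`total` takes the values: 0 → 1 → 3 → 6 → 10 → 15 → 21 → 28 → 36 → 45

Answer: 45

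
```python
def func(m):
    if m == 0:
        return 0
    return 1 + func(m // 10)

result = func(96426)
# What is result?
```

Count of digits of 96426: 5

Answer: 5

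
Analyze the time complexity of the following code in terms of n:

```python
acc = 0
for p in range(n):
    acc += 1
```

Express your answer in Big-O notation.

Each loop level contributes: n. Multiplying the contributions gives O(n).

Answer: O(n)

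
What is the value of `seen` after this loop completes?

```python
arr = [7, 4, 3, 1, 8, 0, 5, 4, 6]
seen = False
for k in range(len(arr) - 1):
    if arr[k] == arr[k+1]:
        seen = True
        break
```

Check consecutive duplicates in [7, 4, 3, 1, 8, 0, 5, 4, 6]
`seen` takes the values: False

Answer: False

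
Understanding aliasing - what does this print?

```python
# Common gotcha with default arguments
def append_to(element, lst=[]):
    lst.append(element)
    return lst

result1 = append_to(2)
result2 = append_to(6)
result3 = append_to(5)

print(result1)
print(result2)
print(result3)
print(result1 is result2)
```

Key concept: mutable default argument gotcha.
Step by step:
`result1 = append_to(2)` → result1 = [2]
`result2 = append_to(6)` → result1 = [2, 6] (same object as result2); result2 = [2, 6] (same object as result1)
`result3 = append_to(5)` → result1 = [2, 6, 5] (same object as result2, result3); result2 = [2, 6, 5] (same object as result1, result3); result3 = [2, 6, 5] (same object as result1, result2)
`print(result1)` → prints [2, 6, 5]
`print(result2)` → prints [2, 6, 5]
`print(result3)` → prints [2, 6, 5]
`print(result1 is result2)` → prints True

Answer:
[2, 6, 5]
[2, 6, 5]
[2, 6, 5]
True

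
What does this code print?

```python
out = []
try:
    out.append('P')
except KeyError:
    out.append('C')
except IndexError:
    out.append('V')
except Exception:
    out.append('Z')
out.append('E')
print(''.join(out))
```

Execution trace: 'P' (try body, no exception) → 'E' (after the try/except). Output: PE

Answer: PE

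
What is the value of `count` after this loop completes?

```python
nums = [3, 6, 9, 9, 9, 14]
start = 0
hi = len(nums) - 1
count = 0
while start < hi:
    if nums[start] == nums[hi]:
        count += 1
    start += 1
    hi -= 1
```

Count matching pairs from ends
`count` takes the values: 0 → 1

Answer: 1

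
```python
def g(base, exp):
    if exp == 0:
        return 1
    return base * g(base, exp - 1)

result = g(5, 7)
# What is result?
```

g(5, 7) = 5 * 5 * 5 * 5 * 5 * 5 * 5 = 78125

Answer: 78125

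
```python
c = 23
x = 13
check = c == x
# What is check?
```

Trace:
`c = 23` → c = 23
`x = 13` → x = 13
`check = c == x` → check = False
So check = False

Answer: False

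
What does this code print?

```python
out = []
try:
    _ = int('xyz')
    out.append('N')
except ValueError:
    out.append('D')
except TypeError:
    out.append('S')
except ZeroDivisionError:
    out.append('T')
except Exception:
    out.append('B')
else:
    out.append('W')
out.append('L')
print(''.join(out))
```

Execution trace: 'D' (except ValueError) → 'L' (after the try/except). Output: DL

Answer: DL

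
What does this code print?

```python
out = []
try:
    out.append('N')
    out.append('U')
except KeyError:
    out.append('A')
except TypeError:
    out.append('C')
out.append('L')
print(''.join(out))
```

Execution trace: 'N' (try body) → 'U' (try body, no exception) → 'L' (after the try/except). Output: NUL

Answer: NUL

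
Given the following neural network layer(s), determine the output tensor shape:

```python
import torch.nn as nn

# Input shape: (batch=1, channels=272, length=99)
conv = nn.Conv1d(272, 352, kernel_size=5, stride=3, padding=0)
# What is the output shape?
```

Input: (1, 272, 99) -> Output: (1, 352, 32)

Answer: (1, 352, 32)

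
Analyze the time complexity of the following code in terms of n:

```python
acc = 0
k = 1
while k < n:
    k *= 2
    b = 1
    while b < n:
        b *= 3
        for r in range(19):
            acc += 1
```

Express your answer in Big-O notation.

Each loop level contributes: log n × log n × 1. Multiplying the contributions gives O(log² n).

Answer: O(log² n)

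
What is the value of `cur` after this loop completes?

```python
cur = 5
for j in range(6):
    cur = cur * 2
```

Multiply by 2, 6 times: 5 * 2^6 = 320
`cur` takes the values: 5 → 10 → 20 → 40 → 80 → 160 → 320

Answer: 320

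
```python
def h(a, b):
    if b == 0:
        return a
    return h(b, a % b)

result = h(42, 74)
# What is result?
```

h(42, 74) -> h(74, 42) -> h(42, 32) -> h(32, 10) -> h(10, 2) -> h(2, 0) -> 2

Answer: 2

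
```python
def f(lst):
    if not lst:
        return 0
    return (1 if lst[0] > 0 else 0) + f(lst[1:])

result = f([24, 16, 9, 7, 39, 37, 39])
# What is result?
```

Count of positive elements in [24, 16, 9, 7, 39, 37, 39] = 7

Answer: 7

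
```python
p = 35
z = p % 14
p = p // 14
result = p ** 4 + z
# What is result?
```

Trace:
`p = 35` → p = 35
`z = p % 14` → z = 7
`p = p // 14` → p = 2
`result = p ** 4 + z` → result = 23
So result = 23

Answer: 23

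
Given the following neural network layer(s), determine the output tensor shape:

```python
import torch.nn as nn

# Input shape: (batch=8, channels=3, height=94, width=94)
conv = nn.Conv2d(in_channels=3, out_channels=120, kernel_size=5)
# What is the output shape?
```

Input: (8, 3, 94, 94) -> Output: (8, 120, 90, 90)

Answer: (8, 120, 90, 90)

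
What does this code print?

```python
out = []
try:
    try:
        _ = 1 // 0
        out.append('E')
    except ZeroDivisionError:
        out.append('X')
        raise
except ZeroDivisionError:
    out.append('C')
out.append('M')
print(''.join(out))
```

Execution trace: 'X' (inner except ZeroDivisionError) → 'C' (outer except ZeroDivisionError) → 'M' (after the try/except). Output: XCM

Answer: XCM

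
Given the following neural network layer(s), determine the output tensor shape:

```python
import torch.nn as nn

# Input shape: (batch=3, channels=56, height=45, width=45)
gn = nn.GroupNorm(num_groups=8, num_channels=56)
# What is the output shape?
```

Input: (3, 56, 45, 45) -> Output: (3, 56, 45, 45)

Answer: (3, 56, 45, 45)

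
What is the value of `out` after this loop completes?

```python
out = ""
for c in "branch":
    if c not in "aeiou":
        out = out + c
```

Remove vowels from 'branch'
`out` takes the values: "" → "b" → "br" → "brn" → "brnc" → "brnch"

Answer: "brnch"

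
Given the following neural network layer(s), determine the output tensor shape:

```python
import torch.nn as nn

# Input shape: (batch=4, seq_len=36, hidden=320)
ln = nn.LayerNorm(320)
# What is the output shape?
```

Input: (4, 36, 320) -> Output: (4, 36, 320)

Answer: (4, 36, 320)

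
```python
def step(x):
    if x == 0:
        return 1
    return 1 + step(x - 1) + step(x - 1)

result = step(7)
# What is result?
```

step(x) = 1 + 2·step(x-1), step(0)=1. Closed form: (1+1)·2^7 - 1 = 255.

Answer: 255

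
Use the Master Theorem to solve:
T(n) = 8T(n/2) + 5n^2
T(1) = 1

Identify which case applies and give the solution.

a=8, b=2, f(n)=5n^2. log_2(8) = 3. Since c=2 < 3, Case 1 applies: T(n) = Θ(n^log_b(a)) = O(n^3).

Answer: O(n^3) - Case 1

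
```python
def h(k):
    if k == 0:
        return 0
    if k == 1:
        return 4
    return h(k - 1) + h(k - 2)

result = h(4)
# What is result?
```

Build up from base cases: h(0)=0, h(1)=4, h(2)=4, h(3)=8, h(4)=12

Answer: 12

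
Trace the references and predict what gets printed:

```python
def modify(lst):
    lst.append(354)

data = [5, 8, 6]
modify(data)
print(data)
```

Key concept: function modifies passed list.
Step by step:
`data = [5, 8, 6]` → data = [5, 8, 6]
`modify(data)` → data = [5, 8, 6, 354]
`print(data)` → prints [5, 8, 6, 354]

Answer: [5, 8, 6, 354]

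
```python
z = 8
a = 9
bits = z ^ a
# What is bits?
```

Trace:
`z = 8` → z = 8
`a = 9` → a = 9
`bits = z ^ a` → bits = 1
So bits = 1

Answer: 1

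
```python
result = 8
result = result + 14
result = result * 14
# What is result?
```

Trace:
`result = 8` → result = 8
`result = result + 14` → result = 22
`result = result * 14` → result = 308
So result = 308

Answer: 308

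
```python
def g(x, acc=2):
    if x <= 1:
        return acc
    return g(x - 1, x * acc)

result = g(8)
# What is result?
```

Accumulator trace (n, acc): (8, 2) -> (7, 16) -> (6, 112) -> (5, 672) -> (4, 3360) -> (3, 13440) -> (2, 40320) -> (1, 80640) -> return 80640

Answer: 80640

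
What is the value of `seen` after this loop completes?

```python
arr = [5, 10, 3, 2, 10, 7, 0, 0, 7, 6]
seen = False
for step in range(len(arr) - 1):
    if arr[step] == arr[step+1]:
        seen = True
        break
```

Check consecutive duplicates in [5, 10, 3, 2, 10, 7, 0, 0, 7, 6]
`seen` takes the values: False → True

Answer: True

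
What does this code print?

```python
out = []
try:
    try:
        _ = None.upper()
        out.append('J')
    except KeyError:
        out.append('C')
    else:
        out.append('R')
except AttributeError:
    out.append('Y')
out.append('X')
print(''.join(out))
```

Execution trace: 'Y' (outer except AttributeError) → 'X' (after the try/except). Output: YX

Answer: YX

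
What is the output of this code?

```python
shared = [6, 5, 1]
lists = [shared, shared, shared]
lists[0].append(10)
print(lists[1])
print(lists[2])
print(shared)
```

Key concept: list of same reference.
Step by step:
`shared = [6, 5, 1]` → shared = [6, 5, 1]
`lists = [shared, shared, shared]` → lists = [[6, 5, 1], [6, 5, 1], [6, 5, 1]]
`lists[0].append(10)` → shared = [6, 5, 1, 10]; lists = [[6, 5, 1, 10], [6, 5, 1, 10], [6, 5, 1, 10]]
`print(lists[1])` → prints [6, 5, 1, 10]
`print(lists[2])` → prints [6, 5, 1, 10]
`print(shared)` → prints [6, 5, 1, 10]

Answer:
[6, 5, 1, 10]
[6, 5, 1, 10]
[6, 5, 1, 10]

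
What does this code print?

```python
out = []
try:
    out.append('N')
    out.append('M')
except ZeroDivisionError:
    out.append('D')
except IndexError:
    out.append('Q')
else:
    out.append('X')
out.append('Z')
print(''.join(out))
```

Execution trace: 'N' (try body) → 'M' (try body, no exception) → 'X' (else) → 'Z' (after the try/except). Output: NMXZ

Answer: NMXZ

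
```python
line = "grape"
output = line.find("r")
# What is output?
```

Trace:
`line = "grape"` → line = 'grape'
`output = line.find("r")` → output = 1
So output = 1

Answer: 1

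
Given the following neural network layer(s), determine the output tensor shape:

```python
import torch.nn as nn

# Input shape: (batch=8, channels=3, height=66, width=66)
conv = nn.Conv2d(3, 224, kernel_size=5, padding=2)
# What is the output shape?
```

Input: (8, 3, 66, 66) -> Output: (8, 224, 66, 66)

Answer: (8, 224, 66, 66)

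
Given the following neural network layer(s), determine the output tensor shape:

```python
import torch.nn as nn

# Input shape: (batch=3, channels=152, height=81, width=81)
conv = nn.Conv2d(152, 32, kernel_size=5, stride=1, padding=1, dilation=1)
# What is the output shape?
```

Input: (3, 152, 81, 81) -> Output: (3, 32, 79, 79)

Answer: (3, 32, 79, 79)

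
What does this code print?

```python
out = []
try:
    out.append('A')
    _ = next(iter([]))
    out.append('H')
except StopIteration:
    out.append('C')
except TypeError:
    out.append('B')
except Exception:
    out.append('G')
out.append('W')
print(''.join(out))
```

Execution trace: 'A' (try body) → 'C' (except StopIteration) → 'W' (after the try/except). Output: ACW

Answer: ACW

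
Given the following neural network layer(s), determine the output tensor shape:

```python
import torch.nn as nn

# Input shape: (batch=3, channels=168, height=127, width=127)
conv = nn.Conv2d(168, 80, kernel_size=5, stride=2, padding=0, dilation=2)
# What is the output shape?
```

Input: (3, 168, 127, 127) -> Output: (3, 80, 60, 60)

Answer: (3, 80, 60, 60)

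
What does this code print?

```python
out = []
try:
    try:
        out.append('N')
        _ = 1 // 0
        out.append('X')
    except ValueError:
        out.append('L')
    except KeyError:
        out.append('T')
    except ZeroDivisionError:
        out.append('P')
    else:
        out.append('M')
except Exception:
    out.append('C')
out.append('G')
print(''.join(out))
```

Execution trace: 'N' (inner try body) → 'P' (inner except ZeroDivisionError) → 'G' (after the try/except). Output: NPG

Answer: NPG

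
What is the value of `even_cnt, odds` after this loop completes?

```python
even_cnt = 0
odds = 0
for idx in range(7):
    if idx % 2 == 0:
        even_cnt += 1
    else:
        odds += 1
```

Count evens and odds in range(7)
`even_cnt, odds` takes the values: (0, 0) → (1, 0) → (1, 1) → (2, 1) → (2, 2) → (3, 2) → (3, 3) → (4, 3)

Answer: 4, 3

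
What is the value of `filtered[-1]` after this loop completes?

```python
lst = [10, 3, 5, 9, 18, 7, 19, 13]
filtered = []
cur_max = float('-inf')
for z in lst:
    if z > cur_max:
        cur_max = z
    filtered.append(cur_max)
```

Running max ends at 19
`filtered` takes the values: [] → [10] → [10, 10] → [10, 10, 10] → [10, 10, 10, 10] → [10, 10, 10, 10, 18] → [10, 10, 10, 10, 18, 18] → [10, 10, 10, 10, 18, 18, 19] → [10, 10, 10, 10, 18, 18, 19, 19]
So `filtered[-1]` = 19

Answer: 19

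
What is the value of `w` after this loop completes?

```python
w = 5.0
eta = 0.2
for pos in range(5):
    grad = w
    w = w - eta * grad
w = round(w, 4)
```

Gradient descent: w = 5.0 * (1 - 0.2)^5
`w` takes the values: 5.0 → 4.0 → 3.2 → 2.56 → 2.048 → 1.6384

Answer: 1.6384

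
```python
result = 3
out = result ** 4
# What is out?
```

Trace:
`result = 3` → result = 3
`out = result ** 4` → out = 81
So out = 81

Answer: 81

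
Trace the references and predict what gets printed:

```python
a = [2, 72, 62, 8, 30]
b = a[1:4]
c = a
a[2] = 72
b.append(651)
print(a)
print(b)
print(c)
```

Key concept: slice vs alias.
Step by step:
`a = [2, 72, 62, 8, 30]` → a = [2, 72, 62, 8, 30]
`b = a[1:4]` → b = [72, 62, 8]
`c = a` → c = [2, 72, 62, 8, 30] (same object as a)
`a[2] = 72` → a = [2, 72, 72, 8, 30] (same object as c); c = [2, 72, 72, 8, 30] (same object as a)
`b.append(651)` → b = [72, 62, 8, 651]
`print(a)` → prints [2, 72, 72, 8, 30]
`print(b)` → prints [72, 62, 8, 651]
`print(c)` → prints [2, 72, 72, 8, 30]

Answer:
[2, 72, 72, 8, 30]
[72, 62, 8, 651]
[2, 72, 72, 8, 30]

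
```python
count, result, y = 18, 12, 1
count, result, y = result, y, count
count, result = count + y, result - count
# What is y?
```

Trace:
`count, result, y = 18, 12, 1` → count = 18; result = 12; y = 1
`count, result, y = result, y, count` → count = 12; result = 1; y = 18
`count, result = count + y, result - count` → count = 30; result = -11
So y = 18

Answer: 18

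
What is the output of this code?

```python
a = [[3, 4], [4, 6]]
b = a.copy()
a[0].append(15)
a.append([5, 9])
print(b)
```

Key concept: shallow copy with nested lists.
Step by step:
`a = [[3, 4], [4, 6]]` → a = [[3, 4], [4, 6]]
`b = a.copy()` → b = [[3, 4], [4, 6]]
`a[0].append(15)` → a = [[3, 4, 15], [4, 6]]; b = [[3, 4, 15], [4, 6]]
`a.append([5, 9])` → a = [[3, 4, 15], [4, 6], [5, 9]]
`print(b)` → prints [[3, 4, 15], [4, 6]]

Answer: [[3, 4, 15], [4, 6]]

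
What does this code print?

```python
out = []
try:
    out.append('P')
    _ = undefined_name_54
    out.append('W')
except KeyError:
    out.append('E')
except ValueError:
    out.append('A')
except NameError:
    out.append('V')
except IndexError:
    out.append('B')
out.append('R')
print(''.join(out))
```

Execution trace: 'P' (try body) → 'V' (except NameError) → 'R' (after the try/except). Output: PVR

Answer: PVR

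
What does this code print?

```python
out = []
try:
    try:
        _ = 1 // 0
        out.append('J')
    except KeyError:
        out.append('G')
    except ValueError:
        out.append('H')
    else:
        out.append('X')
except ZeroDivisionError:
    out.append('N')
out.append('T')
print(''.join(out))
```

Execution trace: 'N' (outer except ZeroDivisionError) → 'T' (after the try/except). Output: NT

Answer: NT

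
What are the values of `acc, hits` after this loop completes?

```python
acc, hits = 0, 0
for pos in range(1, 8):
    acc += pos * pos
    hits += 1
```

Sum of squares and count
`acc, hits` takes the values: (0, 0) → (1, 0) → (1, 1) → (5, 1) → (5, 2) → (14, 2) → (14, 3) → (30, 3) → (30, 4) → (55, 4) → (55, 5) → (91, 5) → (91, 6) → (140, 6) → (140, 7)

Answer: 140, 7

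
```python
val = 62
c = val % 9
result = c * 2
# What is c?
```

Trace:
`val = 62` → val = 62
`c = val % 9` → c = 8
`result = c * 2` → result = 16
So c = 8

Answer: 8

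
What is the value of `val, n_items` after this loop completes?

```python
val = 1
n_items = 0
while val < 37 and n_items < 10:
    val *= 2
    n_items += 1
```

Double until >= 37 or 10 iterations
`val, n_items` takes the values: (1, 0) → (2, 0) → (2, 1) → (4, 1) → (4, 2) → (8, 2) → (8, 3) → (16, 3) → (16, 4) → (32, 4) → (32, 5) → (64, 5) → (64, 6)

Answer: 64, 6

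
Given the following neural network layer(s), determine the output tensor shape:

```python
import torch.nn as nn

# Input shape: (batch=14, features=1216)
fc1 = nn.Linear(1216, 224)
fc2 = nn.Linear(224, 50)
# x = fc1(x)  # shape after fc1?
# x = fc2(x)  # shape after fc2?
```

Input: (14, 1216) -> after fc1: (14, 224) -> Output: (14, 50)

Answer: (14, 50)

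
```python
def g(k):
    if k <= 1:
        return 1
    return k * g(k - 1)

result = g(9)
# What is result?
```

g(9) = 9 * 8 * 7 * 6 * 5 * 4 * 3 * 2 * 1 = 362880

Answer: 362880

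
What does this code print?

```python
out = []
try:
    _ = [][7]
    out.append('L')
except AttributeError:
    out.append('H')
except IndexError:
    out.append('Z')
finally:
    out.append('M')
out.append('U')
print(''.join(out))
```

Execution trace: 'Z' (except IndexError) → 'M' (finally) → 'U' (after the try/except). Output: ZMU

Answer: ZMU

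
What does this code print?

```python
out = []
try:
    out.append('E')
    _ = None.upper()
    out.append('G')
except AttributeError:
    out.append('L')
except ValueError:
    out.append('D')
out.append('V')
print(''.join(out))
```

Execution trace: 'E' (try body) → 'L' (except AttributeError) → 'V' (after the try/except). Output: ELV

Answer: ELV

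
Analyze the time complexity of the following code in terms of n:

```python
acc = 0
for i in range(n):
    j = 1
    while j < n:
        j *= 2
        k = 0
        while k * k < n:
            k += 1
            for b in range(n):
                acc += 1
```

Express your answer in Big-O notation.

Each loop level contributes: n × log n × √n × n. Multiplying the contributions gives O(n^2√n log n).

Answer: O(n^2√n log n)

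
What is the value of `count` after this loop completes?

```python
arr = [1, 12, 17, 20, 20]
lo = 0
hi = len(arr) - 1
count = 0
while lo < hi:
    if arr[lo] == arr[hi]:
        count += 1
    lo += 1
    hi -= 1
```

Count matching pairs from ends
`count` takes the values: 0

Answer: 0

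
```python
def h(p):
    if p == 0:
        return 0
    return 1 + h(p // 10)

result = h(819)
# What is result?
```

Count of digits of 819: 3

Answer: 3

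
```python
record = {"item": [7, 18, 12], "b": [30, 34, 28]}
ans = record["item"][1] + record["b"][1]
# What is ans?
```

Trace:
`record = {"item": [7, 18, 12], "b": [30, 34, 28]}` → record = {'item': [7, 18, 12], 'b': [30, 34, 28]}
`ans = record["item"][1] + record["b"][1]` → ans = 52
So ans = 52

Answer: 52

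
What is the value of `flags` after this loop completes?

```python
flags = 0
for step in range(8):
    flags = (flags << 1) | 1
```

Build 8 consecutive 1-bits: 0b11111111
`flags` takes the values: 0 → 1 → 3 → 7 → 15 → 31 → 63 → 127 → 255

Answer: 255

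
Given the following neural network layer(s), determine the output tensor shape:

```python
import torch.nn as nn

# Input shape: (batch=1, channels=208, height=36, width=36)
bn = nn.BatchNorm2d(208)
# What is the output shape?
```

Input: (1, 208, 36, 36) -> Output: (1, 208, 36, 36)

Answer: (1, 208, 36, 36)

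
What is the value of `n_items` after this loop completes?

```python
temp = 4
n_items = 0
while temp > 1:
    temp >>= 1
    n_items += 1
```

Count right shifts until 1
`n_items` takes the values: 0 → 1 → 2

Answer: 2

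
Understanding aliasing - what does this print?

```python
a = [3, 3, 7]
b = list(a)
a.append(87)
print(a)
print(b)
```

Key concept: list() constructor creates copy.
Step by step:
`a = [3, 3, 7]` → a = [3, 3, 7]
`b = list(a)` → b = [3, 3, 7]
`a.append(87)` → a = [3, 3, 7, 87]
`print(a)` → prints [3, 3, 7, 87]
`print(b)` → prints [3, 3, 7]

Answer:
[3, 3, 7, 87]
[3, 3, 7]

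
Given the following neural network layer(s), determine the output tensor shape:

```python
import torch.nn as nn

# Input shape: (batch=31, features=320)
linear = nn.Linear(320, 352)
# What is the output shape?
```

Input: (31, 320) -> Output: (31, 352)

Answer: (31, 352)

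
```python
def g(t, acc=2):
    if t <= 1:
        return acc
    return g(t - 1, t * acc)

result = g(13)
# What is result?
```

Accumulator trace (n, acc): (13, 2) -> (12, 26) -> (11, 312) -> (10, 3432) -> (9, 34320) -> (8, 308880) -> (7, 2471040) -> (6, 17297280) -> (5, 103783680) -> (4, 518918400) -> (3, 2075673600) -> (2, 6227020800) -> (1, 12454041600) -> return 12454041600

Answer: 12454041600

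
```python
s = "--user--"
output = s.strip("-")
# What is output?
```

Trace:
`s = "--user--"` → s = '--user--'
`output = s.strip("-")` → output = 'user'
So output = 'user'

Answer: 'user'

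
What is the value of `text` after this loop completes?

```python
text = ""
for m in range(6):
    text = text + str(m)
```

Concatenate digits 0 to 5
`text` takes the values: "" → "0" → "01" → "012" → "0123" → "01234" → "012345"

Answer: "012345"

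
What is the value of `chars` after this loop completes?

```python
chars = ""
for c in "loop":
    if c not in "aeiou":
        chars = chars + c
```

Remove vowels from 'loop'
`chars` takes the values: "" → "l" → "lp"

Answer: "lp"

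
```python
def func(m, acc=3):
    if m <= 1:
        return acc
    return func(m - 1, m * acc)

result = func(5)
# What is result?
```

Accumulator trace (n, acc): (5, 3) -> (4, 15) -> (3, 60) -> (2, 180) -> (1, 360) -> return 360

Answer: 360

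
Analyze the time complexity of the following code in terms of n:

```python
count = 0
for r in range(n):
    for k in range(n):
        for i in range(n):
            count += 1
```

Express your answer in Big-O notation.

Each loop level contributes: n × n × n. Multiplying the contributions gives O(n^3).

Answer: O(n^3)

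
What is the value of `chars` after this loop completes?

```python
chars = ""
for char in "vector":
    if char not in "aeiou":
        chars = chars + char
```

Remove vowels from 'vector'
`chars` takes the values: "" → "v" → "vc" → "vct" → "vctr"

Answer: "vctr"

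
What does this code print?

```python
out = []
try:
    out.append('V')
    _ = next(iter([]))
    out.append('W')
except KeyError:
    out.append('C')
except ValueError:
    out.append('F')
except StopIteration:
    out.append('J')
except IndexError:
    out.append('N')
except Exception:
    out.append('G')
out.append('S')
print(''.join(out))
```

Execution trace: 'V' (try body) → 'J' (except StopIteration) → 'S' (after the try/except). Output: VJS

Answer: VJS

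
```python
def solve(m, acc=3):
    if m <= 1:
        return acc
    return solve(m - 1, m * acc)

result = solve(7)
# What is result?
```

Accumulator trace (n, acc): (7, 3) -> (6, 21) -> (5, 126) -> (4, 630) -> (3, 2520) -> (2, 7560) -> (1, 15120) -> return 15120

Answer: 15120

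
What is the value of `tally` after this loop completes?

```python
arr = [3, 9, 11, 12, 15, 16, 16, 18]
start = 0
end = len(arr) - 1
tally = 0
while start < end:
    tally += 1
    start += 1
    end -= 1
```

Iterations until pointers meet (list length 8)
`tally` takes the values: 0 → 1 → 2 → 3 → 4

Answer: 4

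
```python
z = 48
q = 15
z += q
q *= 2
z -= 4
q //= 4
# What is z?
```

Trace:
`z = 48` → z = 48
`q = 15` → q = 15
`z += q` → z = 63
`q *= 2` → q = 30
`z -= 4` → z = 59
`q //= 4` → q = 7
So z = 59

Answer: 59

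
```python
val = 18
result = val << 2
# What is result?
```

Trace:
`val = 18` → val = 18
`result = val << 2` → result = 72
So result = 72

Answer: 72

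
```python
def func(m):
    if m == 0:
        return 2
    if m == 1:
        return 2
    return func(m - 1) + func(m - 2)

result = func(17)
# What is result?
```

Build up from base cases: func(0)=2, func(1)=2, func(2)=4, func(3)=6, func(4)=10, func(5)=16, func(6)=26, ..., func(17)=5168

Answer: 5168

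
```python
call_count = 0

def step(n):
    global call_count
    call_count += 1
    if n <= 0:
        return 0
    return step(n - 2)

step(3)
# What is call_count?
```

Linear recursion stepping by 2: 3 calls from n=3 down to ≤0.

Answer: 3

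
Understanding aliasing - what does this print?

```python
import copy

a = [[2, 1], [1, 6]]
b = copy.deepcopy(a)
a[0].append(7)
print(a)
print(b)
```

Key concept: deep copy is fully independent.
Step by step:
`a = [[2, 1], [1, 6]]` → a = [[2, 1], [1, 6]]
`b = copy.deepcopy(a)` → b = [[2, 1], [1, 6]]
`a[0].append(7)` → a = [[2, 1, 7], [1, 6]]
`print(a)` → prints [[2, 1, 7], [1, 6]]
`print(b)` → prints [[2, 1], [1, 6]]

Answer:
[[2, 1, 7], [1, 6]]
[[2, 1], [1, 6]]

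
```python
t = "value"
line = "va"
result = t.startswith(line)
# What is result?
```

Trace:
`t = "value"` → t = 'value'
`line = "va"` → line = 'va'
`result = t.startswith(line)` → result = True
So result = True

Answer: True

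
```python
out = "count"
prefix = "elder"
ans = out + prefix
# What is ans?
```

Trace:
`out = "count"` → out = 'count'
`prefix = "elder"` → prefix = 'elder'
`ans = out + prefix` → ans = 'countelder'
So ans = 'countelder'

Answer: 'countelder'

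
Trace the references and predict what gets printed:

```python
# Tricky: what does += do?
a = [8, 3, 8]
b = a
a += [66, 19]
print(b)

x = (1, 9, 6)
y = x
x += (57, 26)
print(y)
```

Key concept: += behavior differs for mutable vs immutable.
Step by step:
`a = [8, 3, 8]` → a = [8, 3, 8]
`b = a` → b = [8, 3, 8] (same object as a)
`a += [66, 19]` → a = [8, 3, 8, 66, 19] (same object as b); b = [8, 3, 8, 66, 19] (same object as a)
`print(b)` → prints [8, 3, 8, 66, 19]
`x = (1, 9, 6)` → x = (1, 9, 6)
`y = x` → y = (1, 9, 6)
`x += (57, 26)` → x = (1, 9, 6, 57, 26)
`print(y)` → prints (1, 9, 6)

Answer:
[8, 3, 8, 66, 19]
(1, 9, 6)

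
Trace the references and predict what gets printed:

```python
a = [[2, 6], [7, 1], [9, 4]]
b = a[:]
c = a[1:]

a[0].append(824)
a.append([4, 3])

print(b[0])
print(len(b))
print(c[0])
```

Key concept: slice with nested mutation.
Step by step:
`a = [[2, 6], [7, 1], [9, 4]]` → a = [[2, 6], [7, 1], [9, 4]]
`b = a[:]` → b = [[2, 6], [7, 1], [9, 4]]
`c = a[1:]` → c = [[7, 1], [9, 4]]
`a[0].append(824)` → a = [[2, 6, 824], [7, 1], [9, 4]]; b = [[2, 6, 824], [7, 1], [9, 4]]
`a.append([4, 3])` → a = [[2, 6, 824], [7, 1], [9, 4], [4, 3]]
`print(b[0])` → prints [2, 6, 824]
`print(len(b))` → prints 3
`print(c[0])` → prints [7, 1]

Answer:
[2, 6, 824]
3
[7, 1]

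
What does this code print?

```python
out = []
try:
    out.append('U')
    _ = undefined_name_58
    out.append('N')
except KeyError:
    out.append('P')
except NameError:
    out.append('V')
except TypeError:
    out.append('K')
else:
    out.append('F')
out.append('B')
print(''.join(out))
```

Execution trace: 'U' (try body) → 'V' (except NameError) → 'B' (after the try/except). Output: UVB

Answer: UVB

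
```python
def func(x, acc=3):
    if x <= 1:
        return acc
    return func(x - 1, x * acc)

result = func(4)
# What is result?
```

Accumulator trace (n, acc): (4, 3) -> (3, 12) -> (2, 36) -> (1, 72) -> return 72

Answer: 72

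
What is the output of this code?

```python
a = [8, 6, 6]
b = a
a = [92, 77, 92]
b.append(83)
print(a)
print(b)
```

Key concept: rebinding vs mutation: a is rebound to a new list, b still points at the original.
Step by step:
`a = [8, 6, 6]` → a = [8, 6, 6]
`b = a` → b = [8, 6, 6] (same object as a)
`a = [92, 77, 92]` → a = [92, 77, 92]
`b.append(83)` → b = [8, 6, 6, 83]
`print(a)` → prints [92, 77, 92]
`print(b)` → prints [8, 6, 6, 83]

Answer:
[92, 77, 92]
[8, 6, 6, 83]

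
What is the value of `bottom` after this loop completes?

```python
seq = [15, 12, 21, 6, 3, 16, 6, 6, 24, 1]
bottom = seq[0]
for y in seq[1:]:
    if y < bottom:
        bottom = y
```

Minimum of [15, 12, 21, 6, 3, 16, 6, 6, 24, 1]
`bottom` takes the values: 15 → 12 → 6 → 3 → 1

Answer: 1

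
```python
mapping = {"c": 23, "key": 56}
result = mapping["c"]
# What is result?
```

Trace:
`mapping = {"c": 23, "key": 56}` → mapping = {'c': 23, 'key': 56}
`result = mapping["c"]` → result = 23
So result = 23

Answer: 23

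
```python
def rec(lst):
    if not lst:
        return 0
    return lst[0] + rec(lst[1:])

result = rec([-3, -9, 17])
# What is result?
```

(-3) + (-9) + 17 + 0 = 5

Answer: 5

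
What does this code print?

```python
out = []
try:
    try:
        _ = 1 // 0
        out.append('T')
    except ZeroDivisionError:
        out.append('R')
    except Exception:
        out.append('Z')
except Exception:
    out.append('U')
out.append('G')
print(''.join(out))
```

Execution trace: 'R' (inner except ZeroDivisionError) → 'G' (after the try/except). Output: RG

Answer: RG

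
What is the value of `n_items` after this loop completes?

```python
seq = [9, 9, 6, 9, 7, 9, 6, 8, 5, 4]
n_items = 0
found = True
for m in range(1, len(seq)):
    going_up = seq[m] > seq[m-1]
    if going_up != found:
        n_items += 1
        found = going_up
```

Count direction changes in [9, 9, 6, 9, 7, 9, 6, 8, 5, 4]
`n_items` takes the values: 0 → 1 → 2 → 3 → 4 → 5 → 6 → 7

Answer: 7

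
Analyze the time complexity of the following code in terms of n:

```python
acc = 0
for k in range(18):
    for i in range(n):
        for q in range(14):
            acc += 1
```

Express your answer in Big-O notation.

Each loop level contributes: 1 × n × 1. Multiplying the contributions gives O(n).

Answer: O(n)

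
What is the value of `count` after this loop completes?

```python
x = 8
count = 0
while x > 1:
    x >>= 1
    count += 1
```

Count right shifts until 1
`count` takes the values: 0 → 1 → 2 → 3

Answer: 3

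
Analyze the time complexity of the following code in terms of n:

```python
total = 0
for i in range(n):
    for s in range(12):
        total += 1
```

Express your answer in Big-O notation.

Each loop level contributes: n × 1. Multiplying the contributions gives O(n).

Answer: O(n)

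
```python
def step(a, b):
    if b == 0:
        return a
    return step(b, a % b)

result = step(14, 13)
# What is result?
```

step(14, 13) -> step(13, 1) -> step(1, 0) -> 1

Answer: 1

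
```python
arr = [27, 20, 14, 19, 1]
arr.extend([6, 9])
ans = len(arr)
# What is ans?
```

Trace:
`arr = [27, 20, 14, 19, 1]` → arr = [27, 20, 14, 19, 1]
`arr.extend([6, 9])` → arr = [27, 20, 14, 19, 1, 6, 9]
`ans = len(arr)` → ans = 7
So ans = 7

Answer: 7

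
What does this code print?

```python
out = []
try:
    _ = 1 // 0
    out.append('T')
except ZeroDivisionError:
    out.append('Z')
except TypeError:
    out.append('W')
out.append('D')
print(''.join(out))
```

Execution trace: 'Z' (except ZeroDivisionError) → 'D' (after the try/except). Output: ZD

Answer: ZD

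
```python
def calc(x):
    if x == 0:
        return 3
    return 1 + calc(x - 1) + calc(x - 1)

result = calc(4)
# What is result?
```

calc(x) = 1 + 2·calc(x-1), calc(0)=3. Closed form: (3+1)·2^4 - 1 = 63.

Answer: 63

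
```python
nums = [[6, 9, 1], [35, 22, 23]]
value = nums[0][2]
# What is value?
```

Trace:
`nums = [[6, 9, 1], [35, 22, 23]]` → nums = [[6, 9, 1], [35, 22, 23]]
`value = nums[0][2]` → value = 1
So value = 1

Answer: 1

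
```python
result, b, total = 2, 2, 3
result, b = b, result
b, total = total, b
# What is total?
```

Trace:
`result, b, total = 2, 2, 3` → result = 2; b = 2; total = 3
`result, b = b, result` → result = 2; b = 2
`b, total = total, b` → b = 3; total = 2
So total = 2

Answer: 2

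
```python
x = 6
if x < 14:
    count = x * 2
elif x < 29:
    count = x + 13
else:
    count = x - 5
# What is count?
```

Trace:
`x = 6` → x = 6
`if x < 14: ...` → x < 14 is True → count = 12
So count = 12

Answer: 12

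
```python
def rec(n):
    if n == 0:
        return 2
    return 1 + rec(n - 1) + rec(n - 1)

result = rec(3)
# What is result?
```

rec(n) = 1 + 2·rec(n-1), rec(0)=2. Closed form: (2+1)·2^3 - 1 = 23.

Answer: 23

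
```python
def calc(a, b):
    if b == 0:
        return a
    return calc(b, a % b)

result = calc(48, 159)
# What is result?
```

calc(48, 159) -> calc(159, 48) -> calc(48, 15) -> calc(15, 3) -> calc(3, 0) -> 3

Answer: 3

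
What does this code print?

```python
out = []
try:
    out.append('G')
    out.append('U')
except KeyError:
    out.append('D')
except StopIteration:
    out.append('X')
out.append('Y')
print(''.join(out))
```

Execution trace: 'G' (try body) → 'U' (try body, no exception) → 'Y' (after the try/except). Output: GUY

Answer: GUY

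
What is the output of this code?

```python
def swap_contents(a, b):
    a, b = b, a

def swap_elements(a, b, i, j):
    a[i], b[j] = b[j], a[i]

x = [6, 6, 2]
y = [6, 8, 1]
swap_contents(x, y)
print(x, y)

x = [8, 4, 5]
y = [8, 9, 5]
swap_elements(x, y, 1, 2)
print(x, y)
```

Key concept: parameter rebinding vs mutation.
Step by step:
`x = [6, 6, 2]` → x = [6, 6, 2]
`y = [6, 8, 1]` → y = [6, 8, 1]
`swap_contents(x, y)` → no visible change to tracked variables
`print(x, y)` → prints [6, 6, 2] [6, 8, 1]
`x = [8, 4, 5]` → x = [8, 4, 5]
`y = [8, 9, 5]` → y = [8, 9, 5]
`swap_elements(x, y, 1, 2)` → x = [8, 5, 5]; y = [8, 9, 4]
`print(x, y)` → prints [8, 5, 5] [8, 9, 4]

Answer:
[6, 6, 2] [6, 8, 1]
[8, 5, 5] [8, 9, 4]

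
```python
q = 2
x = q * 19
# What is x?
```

Trace:
`q = 2` → q = 2
`x = q * 19` → x = 38
So x = 38

Answer: 38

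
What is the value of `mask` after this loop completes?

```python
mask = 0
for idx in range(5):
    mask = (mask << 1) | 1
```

Build 5 consecutive 1-bits: 0b11111
`mask` takes the values: 0 → 1 → 3 → 7 → 15 → 31

Answer: 31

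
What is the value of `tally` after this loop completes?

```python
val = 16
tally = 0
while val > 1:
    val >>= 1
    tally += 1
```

Count right shifts until 1
`tally` takes the values: 0 → 1 → 2 → 3 → 4

Answer: 4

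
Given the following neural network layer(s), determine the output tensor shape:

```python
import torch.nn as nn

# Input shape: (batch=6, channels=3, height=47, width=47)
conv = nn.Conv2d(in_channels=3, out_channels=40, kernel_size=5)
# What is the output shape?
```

Input: (6, 3, 47, 47) -> Output: (6, 40, 43, 43)

Answer: (6, 40, 43, 43)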